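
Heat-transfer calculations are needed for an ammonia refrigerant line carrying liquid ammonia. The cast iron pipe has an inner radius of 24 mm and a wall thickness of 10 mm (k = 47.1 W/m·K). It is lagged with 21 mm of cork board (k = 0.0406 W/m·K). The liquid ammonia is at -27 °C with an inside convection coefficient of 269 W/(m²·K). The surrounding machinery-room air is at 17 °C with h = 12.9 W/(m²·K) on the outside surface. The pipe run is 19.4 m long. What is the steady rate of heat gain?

Q ≈ 400 W

Radial resistances (cylindrical: R_cond = ln(r_o/r_i)/(2πkL), R_conv = 1/(h·2πrL)):
R_inner film = 1/(h_i·2πr₁L) = 1/(269×2π×0.024×19.4) = 0.001271 K/W
R_cast iron pipe wall = ln(34/24)/(2π×47.1×19.4) = 6.067×10^-5 K/W
R_cork board = ln(55/34)/(2π×0.0406×19.4) = 0.09719 K/W
R_outer film = 1/(h_o·2πr_oL) = 1/(12.9×2π×0.055×19.4) = 0.01156 K/W
R_total = 0.1101 K/W
Q = ΔT/R_total = 44/0.1101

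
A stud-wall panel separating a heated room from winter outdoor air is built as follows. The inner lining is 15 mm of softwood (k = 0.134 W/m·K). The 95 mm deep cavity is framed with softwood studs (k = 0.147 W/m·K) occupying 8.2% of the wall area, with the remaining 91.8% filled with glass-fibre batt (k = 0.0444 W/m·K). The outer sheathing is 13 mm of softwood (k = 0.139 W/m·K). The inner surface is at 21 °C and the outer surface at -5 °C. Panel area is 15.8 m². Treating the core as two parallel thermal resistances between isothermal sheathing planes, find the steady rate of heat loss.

Q ≈ 205 W

Sheathing layers in series; stud and cavity paths in parallel between them.
R_inner = 0.015/(0.134×15.8) = 0.007085 K/W
R_stud  = 0.095/(0.147×0.082×15.8) = 0.4988 K/W
R_cav   = 0.095/(0.0444×0.918×15.8) = 0.1475 K/W
1/R_core = 1/R_stud + 1/R_cav → R_core = 0.1138 K/W
R_outer = 0.013/(0.139×15.8) = 0.005919 K/W
R_total = 0.1269 K/W
Q = ΔT/R_total = 26/0.1269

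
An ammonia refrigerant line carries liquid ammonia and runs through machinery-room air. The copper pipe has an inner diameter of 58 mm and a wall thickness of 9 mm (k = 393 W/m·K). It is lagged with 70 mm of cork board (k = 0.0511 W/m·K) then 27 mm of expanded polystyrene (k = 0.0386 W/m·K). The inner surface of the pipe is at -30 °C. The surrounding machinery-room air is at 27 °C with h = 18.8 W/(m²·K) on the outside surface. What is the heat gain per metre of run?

q′ ≈ 13.5 W/m

For a radial system each layer contributes R = ln(r_out/r_in)/(2πkL); films add R = 1/(hA).
R_copper pipe wall = ln(38/29)/(2π×393×1) = 1.095×10^-4 K/W
R_cork board = ln(108/38)/(2π×0.0511×1) = 3.253 K/W
R_expanded polystyrene = ln(135/108)/(2π×0.0386×1) = 0.9201 K/W
R_outer film = 1/(h_o·2πr_oL) = 1/(18.8×2π×0.135×1) = 0.06271 K/W
R_total = 4.236 K/W
Q = ΔT/R_total = 57/4.236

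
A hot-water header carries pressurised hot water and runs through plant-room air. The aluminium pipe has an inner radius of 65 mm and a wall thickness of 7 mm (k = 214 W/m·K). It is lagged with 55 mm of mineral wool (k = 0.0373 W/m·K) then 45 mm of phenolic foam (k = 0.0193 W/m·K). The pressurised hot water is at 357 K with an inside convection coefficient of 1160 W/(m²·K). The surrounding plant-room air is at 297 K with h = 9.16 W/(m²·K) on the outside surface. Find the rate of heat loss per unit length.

For a radial system each layer contributes R = ln(r_out/r_in)/(2πkL); films add R = 1/(hA).
R_inner film = 1/(h_i·2πr₁L) = 1/(1160×2π×0.065×1) = 0.002111 K/W
R_aluminium pipe wall = ln(72/65)/(2π×214×1) = 7.607×10^-5 K/W
R_mineral wool = ln(127/72)/(2π×0.0373×1) = 2.422 K/W
R_phenolic foam = ln(172/127)/(2π×0.0193×1) = 2.501 K/W
R_outer film = 1/(h_o·2πr_oL) = 1/(9.16×2π×0.172×1) = 0.101 K/W
R_total = 5.026 K/W
Q = ΔT/R_total = 60/5.026

q′ ≈ 11.9 W/m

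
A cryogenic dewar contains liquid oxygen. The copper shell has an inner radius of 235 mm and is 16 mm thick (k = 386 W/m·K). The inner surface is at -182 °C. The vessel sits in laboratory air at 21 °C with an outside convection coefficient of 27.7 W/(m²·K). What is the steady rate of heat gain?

Q ≈ 4450 W

Spherical conduction: R = (1/r_in − 1/r_out)/(4πk) per layer; series-sum.
R_copper shell = (1/0.235 − 1/0.251)/(4π×386) = 5.592×10^-5 K/W
R_outer film = 1/(h·4πr_o²) = 1/(27.7×4π×0.251²) = 0.0456 K/W
R_total = 0.04566 K/W
Q = ΔT/R_total = 203/0.04566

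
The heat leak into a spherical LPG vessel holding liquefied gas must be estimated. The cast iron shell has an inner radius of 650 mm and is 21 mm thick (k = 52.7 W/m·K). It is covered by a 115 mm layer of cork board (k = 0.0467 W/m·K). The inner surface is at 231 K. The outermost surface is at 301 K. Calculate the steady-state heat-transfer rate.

Q ≈ 188 W

For a spherical shell R = (1/r₁ − 1/r₂)/(4πk); film R = 1/(h·4πr²). In series:
R_cast iron shell = (1/0.65 − 1/0.671)/(4π×52.7) = 7.27×10^-5 K/W
R_cork board = (1/0.671 − 1/0.786)/(4π×0.0467) = 0.3716 K/W
R_total = 0.3716 K/W
Q = ΔT/R_total = 70/0.3716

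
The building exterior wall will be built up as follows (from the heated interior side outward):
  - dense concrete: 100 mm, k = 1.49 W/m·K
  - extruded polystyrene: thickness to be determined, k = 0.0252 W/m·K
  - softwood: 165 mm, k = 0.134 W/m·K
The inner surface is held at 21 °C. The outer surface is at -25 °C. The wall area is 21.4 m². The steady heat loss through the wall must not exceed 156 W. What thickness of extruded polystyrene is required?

Treating each layer as a thermal resistance in series:
R_dense concrete = L/(kA) = 0.1/(1.49×21.4) = 0.003136 K/W
R_softwood = L/(kA) = 0.165/(0.134×21.4) = 0.05754 K/W
Sum of the known resistances R_other = 0.06068 K/W
Required total resistance R_tot = ΔT/Q_allow = 46/156 = 0.2949 K/W
R_extruded polystyrene = R_tot − R_other = 0.2342 K/W
L = R·k·A = 0.2342×0.0252×21.4

L ≈ 126 mm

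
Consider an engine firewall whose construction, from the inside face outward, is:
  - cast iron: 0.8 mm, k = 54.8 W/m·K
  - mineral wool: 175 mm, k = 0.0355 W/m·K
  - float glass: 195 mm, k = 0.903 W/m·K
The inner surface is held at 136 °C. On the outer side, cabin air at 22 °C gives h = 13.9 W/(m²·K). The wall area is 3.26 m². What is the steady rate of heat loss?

Model the wall as resistances in series:
R_cast iron = L/(kA) = 0.0008/(54.8×3.26) = 4.478×10^-6 K/W
R_mineral wool = L/(kA) = 0.175/(0.0355×3.26) = 1.512 K/W
R_float glass = L/(kA) = 0.195/(0.903×3.26) = 0.06624 K/W
R_outer film = 1/(h_o·A) = 1/(13.9×3.26) = 0.02207 K/W
R_total = 1.6 K/W
Q = ΔT / R_total = 114 / 1.6

Q ≈ 71.2 W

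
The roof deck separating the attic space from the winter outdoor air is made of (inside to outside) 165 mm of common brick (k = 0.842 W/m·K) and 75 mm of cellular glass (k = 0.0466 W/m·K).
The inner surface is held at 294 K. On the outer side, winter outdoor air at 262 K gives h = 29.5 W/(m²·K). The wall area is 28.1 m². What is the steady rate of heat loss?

Thermal resistances in series:
R_common brick = L/(kA) = 0.165/(0.842×28.1) = 0.006974 K/W
R_cellular glass = L/(kA) = 0.075/(0.0466×28.1) = 0.05728 K/W
R_outer film = 1/(h_o·A) = 1/(29.5×28.1) = 0.001206 K/W
R_total = 0.06546 K/W
Q = ΔT / R_total = 32 / 0.06546

Q ≈ 489 W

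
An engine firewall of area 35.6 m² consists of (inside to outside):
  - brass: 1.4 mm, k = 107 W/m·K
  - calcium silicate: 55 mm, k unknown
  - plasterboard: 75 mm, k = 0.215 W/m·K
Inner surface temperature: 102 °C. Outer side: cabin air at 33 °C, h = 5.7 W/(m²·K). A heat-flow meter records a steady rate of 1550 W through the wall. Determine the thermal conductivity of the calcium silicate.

k ≈ 0.0519 W/(m·K)

Treating each layer as a thermal resistance in series:
R_brass = L/(kA) = 0.0014/(107×35.6) = 3.675×10^-7 K/W
R_plasterboard = L/(kA) = 0.075/(0.215×35.6) = 0.009799 K/W
R_outer film = 1/(h_o·A) = 1/(5.7×35.6) = 0.004928 K/W
Sum of known resistances R_other = 0.01473 K/W
Total R = ΔT/Q = 69/1550 = 0.04452 K/W
R_calcium silicate = R_total − R_other = 0.02979 K/W
k = L/(R·A) = 0.055/(0.02979×35.6)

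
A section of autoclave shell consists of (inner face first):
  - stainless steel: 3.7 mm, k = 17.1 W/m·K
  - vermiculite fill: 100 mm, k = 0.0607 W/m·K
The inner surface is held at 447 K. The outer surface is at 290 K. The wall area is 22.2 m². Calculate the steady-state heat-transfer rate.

Q ≈ 2120 W

Model the wall as resistances in series:
R_stainless steel = L/(kA) = 0.0037/(17.1×22.2) = 9.747×10^-6 K/W
R_vermiculite fill = L/(kA) = 0.1/(0.0607×22.2) = 0.07421 K/W
R_total = 0.07422 K/W
Q = ΔT / R_total = 157 / 0.07422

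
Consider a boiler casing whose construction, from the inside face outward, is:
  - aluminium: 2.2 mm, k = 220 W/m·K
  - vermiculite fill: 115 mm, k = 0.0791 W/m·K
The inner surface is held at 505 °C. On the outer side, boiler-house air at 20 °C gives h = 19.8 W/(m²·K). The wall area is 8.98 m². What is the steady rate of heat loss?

Q ≈ 2900 W

Using the resistance-network approach (series):
R_aluminium = L/(kA) = 0.0022/(220×8.98) = 1.114×10^-6 K/W
R_vermiculite fill = L/(kA) = 0.115/(0.0791×8.98) = 0.1619 K/W
R_outer film = 1/(h_o·A) = 1/(19.8×8.98) = 0.005624 K/W
R_total = 0.1675 K/W
Q = ΔT / R_total = 485 / 0.1675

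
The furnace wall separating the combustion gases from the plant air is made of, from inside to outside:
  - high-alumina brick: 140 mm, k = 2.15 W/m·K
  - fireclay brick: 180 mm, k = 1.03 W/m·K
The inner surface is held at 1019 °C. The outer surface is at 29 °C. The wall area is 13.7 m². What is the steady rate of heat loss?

Using the resistance-network approach (series):
R_high-alumina brick = L/(kA) = 0.14/(2.15×13.7) = 0.004753 K/W
R_fireclay brick = L/(kA) = 0.18/(1.03×13.7) = 0.01276 K/W
R_total = 0.01751 K/W
Q = ΔT / R_total = 990 / 0.01751

Q ≈ 56500 W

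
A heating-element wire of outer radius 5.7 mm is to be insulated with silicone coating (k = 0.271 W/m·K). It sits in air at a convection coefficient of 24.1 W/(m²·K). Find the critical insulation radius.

r_cr ≈ 11.2 mm

For a cylinder r_cr = k/h = 0.271/24.1
r_cr = 11.2 mm; since the bare radius (5.7 mm) is below r_cr, adding a thin layer of insulation will *increase* heat loss.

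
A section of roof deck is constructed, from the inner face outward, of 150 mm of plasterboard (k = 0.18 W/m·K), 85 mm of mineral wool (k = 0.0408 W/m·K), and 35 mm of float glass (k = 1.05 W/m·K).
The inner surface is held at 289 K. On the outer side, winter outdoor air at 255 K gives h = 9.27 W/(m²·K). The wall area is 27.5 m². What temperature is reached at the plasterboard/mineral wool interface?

Series thermal resistances:
R_plasterboard = L/(kA) = 0.15/(0.18×27.5) = 0.0303 K/W
R_mineral wool = L/(kA) = 0.085/(0.0408×27.5) = 0.07576 K/W
R_float glass = L/(kA) = 0.035/(1.05×27.5) = 0.001212 K/W
R_outer film = 1/(h_o·A) = 1/(9.27×27.5) = 0.003923 K/W
R_total = 0.1112 K/W;  Q = ΔT/R_total = 34/0.1112 = 305.8 W
T_interface = T_inner − Q·ΣR(inner→interface) = 289 − 306×0.0303

T ≈ 280 K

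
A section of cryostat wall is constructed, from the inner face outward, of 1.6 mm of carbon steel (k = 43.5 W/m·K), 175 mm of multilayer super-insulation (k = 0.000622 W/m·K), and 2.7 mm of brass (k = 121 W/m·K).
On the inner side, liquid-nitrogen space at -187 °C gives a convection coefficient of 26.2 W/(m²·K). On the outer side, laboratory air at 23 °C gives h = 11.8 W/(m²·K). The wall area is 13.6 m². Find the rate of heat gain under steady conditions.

Treating each layer as a thermal resistance in series:
R_inner film = 1/(h_i·A) = 1/(26.2×13.6) = 0.002806 K/W
R_carbon steel = L/(kA) = 0.0016/(43.5×13.6) = 2.705×10^-6 K/W
R_multilayer super-insulation = L/(kA) = 0.175/(0.000622×13.6) = 20.69 K/W
R_brass = L/(kA) = 0.0027/(121×13.6) = 1.641×10^-6 K/W
R_outer film = 1/(h_o·A) = 1/(11.8×13.6) = 0.006231 K/W
R_total = 20.7 K/W
Q = ΔT / R_total = 210 / 20.7

Q ≈ 10.1 W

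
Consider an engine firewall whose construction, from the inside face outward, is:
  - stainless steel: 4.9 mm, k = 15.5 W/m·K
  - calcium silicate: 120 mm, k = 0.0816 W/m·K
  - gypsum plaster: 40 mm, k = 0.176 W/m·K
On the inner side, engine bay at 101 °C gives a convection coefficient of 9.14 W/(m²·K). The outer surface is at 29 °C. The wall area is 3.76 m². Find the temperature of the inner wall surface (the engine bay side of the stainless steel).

T ≈ 96.6 °C

Treating each layer as a thermal resistance in series:
R_inner film = 1/(h_i·A) = 1/(9.14×3.76) = 0.0291 K/W
R_stainless steel = L/(kA) = 0.0049/(15.5×3.76) = 8.408×10^-5 K/W
R_calcium silicate = L/(kA) = 0.12/(0.0816×3.76) = 0.3911 K/W
R_gypsum plaster = L/(kA) = 0.04/(0.176×3.76) = 0.06044 K/W
R_total = 0.4807 K/W;  Q = ΔT/R_total = 72/0.4807 = 149.8 W
T_interface = T_inner − Q·ΣR(inner→interface) = 101 − 150×0.0291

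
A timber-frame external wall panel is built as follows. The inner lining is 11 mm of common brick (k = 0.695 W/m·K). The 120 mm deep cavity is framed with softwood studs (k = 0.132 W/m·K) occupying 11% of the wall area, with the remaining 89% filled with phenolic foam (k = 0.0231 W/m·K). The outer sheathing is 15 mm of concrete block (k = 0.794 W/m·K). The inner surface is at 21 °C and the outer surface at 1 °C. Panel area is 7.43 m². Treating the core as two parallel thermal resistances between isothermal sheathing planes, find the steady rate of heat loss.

Q ≈ 43 W

Sheathing layers in series; stud and cavity paths in parallel between them.
R_inner = 0.011/(0.695×7.43) = 0.00213 K/W
R_stud  = 0.12/(0.132×0.11×7.43) = 1.112 K/W
R_cav   = 0.12/(0.0231×0.89×7.43) = 0.7856 K/W
1/R_core = 1/R_stud + 1/R_cav → R_core = 0.4604 K/W
R_outer = 0.015/(0.794×7.43) = 0.002543 K/W
R_total = 0.4651 K/W
Q = ΔT/R_total = 20/0.4651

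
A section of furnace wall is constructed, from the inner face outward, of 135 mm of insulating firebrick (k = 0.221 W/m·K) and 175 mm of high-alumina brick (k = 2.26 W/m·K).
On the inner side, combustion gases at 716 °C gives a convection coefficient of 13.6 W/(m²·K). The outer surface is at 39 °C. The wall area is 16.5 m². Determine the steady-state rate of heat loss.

Q ≈ 14700 W

Using the resistance-network approach (series):
R_inner film = 1/(h_i·A) = 1/(13.6×16.5) = 0.004456 K/W
R_insulating firebrick = L/(kA) = 0.135/(0.221×16.5) = 0.03702 K/W
R_high-alumina brick = L/(kA) = 0.175/(2.26×16.5) = 0.004693 K/W
R_total = 0.04617 K/W
Q = ΔT / R_total = 677 / 0.04617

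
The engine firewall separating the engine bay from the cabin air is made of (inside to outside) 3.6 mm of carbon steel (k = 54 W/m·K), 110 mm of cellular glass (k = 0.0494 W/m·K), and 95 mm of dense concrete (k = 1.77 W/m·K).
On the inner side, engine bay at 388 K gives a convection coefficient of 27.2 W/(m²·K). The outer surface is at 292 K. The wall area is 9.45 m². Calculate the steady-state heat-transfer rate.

Q ≈ 392 W

Model the wall as resistances in series:
R_inner film = 1/(h_i·A) = 1/(27.2×9.45) = 0.00389 K/W
R_carbon steel = L/(kA) = 0.0036/(54×9.45) = 7.055×10^-6 K/W
R_cellular glass = L/(kA) = 0.11/(0.0494×9.45) = 0.2356 K/W
R_dense concrete = L/(kA) = 0.095/(1.77×9.45) = 0.00568 K/W
R_total = 0.2452 K/W
Q = ΔT / R_total = 96 / 0.2452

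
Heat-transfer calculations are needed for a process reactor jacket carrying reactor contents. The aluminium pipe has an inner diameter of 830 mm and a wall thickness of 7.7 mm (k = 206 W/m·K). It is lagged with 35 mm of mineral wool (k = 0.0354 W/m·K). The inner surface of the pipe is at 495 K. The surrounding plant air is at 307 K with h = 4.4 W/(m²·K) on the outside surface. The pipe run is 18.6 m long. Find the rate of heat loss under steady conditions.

Per-layer cylindrical resistances, series-summed:
R_aluminium pipe wall = ln(422.7/415)/(2π×206×18.6) = 7.636×10^-7 K/W
R_mineral wool = ln(457.7/422.7)/(2π×0.0354×18.6) = 0.01923 K/W
R_outer film = 1/(h_o·2πr_oL) = 1/(4.4×2π×0.4577×18.6) = 0.004249 K/W
R_total = 0.02348 K/W
Q = ΔT/R_total = 188/0.02348

Q ≈ 8010 W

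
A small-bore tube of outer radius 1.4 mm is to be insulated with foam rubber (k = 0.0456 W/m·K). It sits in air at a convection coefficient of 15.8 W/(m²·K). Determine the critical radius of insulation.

For a cylinder r_cr = k/h = 0.0456/15.8
r_cr = 2.89 mm; since the bare radius (1.4 mm) is below r_cr, adding a thin layer of insulation will *increase* heat loss.

r_cr ≈ 2.89 mm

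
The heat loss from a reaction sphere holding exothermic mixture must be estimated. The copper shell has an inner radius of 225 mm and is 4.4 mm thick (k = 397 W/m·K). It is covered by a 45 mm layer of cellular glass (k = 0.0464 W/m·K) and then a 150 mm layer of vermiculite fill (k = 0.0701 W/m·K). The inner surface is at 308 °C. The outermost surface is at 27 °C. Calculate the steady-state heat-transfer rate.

Radial (spherical) resistances in series:
R_copper shell = (1/0.225 − 1/0.2294)/(4π×397) = 1.709×10^-5 K/W
R_cellular glass = (1/0.2294 − 1/0.2744)/(4π×0.0464) = 1.226 K/W
R_vermiculite fill = (1/0.2744 − 1/0.4244)/(4π×0.0701) = 1.462 K/W
R_total = 2.688 K/W
Q = ΔT/R_total = 281/2.688

Q ≈ 105 W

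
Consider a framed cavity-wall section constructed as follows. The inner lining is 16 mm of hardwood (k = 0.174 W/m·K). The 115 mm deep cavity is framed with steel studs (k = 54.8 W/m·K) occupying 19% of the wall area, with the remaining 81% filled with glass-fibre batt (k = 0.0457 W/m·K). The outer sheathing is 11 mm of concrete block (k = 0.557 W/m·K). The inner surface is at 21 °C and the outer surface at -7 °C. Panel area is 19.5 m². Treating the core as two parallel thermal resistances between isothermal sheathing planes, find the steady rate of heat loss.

Q ≈ 4450 W

Sheathing layers in series; stud and cavity paths in parallel between them.
R_inner = 0.016/(0.174×19.5) = 0.004716 K/W
R_stud  = 0.115/(54.8×0.19×19.5) = 5.664×10^-4 K/W
R_cav   = 0.115/(0.0457×0.81×19.5) = 0.1593 K/W
1/R_core = 1/R_stud + 1/R_cav → R_core = 5.644×10^-4 K/W
R_outer = 0.011/(0.557×19.5) = 0.001013 K/W
R_total = 0.006293 K/W
Q = ΔT/R_total = 28/0.006293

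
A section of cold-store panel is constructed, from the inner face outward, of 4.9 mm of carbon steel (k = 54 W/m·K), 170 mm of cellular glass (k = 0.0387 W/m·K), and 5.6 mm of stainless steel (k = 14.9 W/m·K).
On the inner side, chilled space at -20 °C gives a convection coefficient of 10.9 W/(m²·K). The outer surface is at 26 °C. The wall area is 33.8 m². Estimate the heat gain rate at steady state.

Q ≈ 347 W

Treating each layer as a thermal resistance in series:
R_inner film = 1/(h_i·A) = 1/(10.9×33.8) = 0.002714 K/W
R_carbon steel = L/(kA) = 0.0049/(54×33.8) = 2.685×10^-6 K/W
R_cellular glass = L/(kA) = 0.17/(0.0387×33.8) = 0.13 K/W
R_stainless steel = L/(kA) = 0.0056/(14.9×33.8) = 1.112×10^-5 K/W
R_total = 0.1327 K/W
Q = ΔT / R_total = 46 / 0.1327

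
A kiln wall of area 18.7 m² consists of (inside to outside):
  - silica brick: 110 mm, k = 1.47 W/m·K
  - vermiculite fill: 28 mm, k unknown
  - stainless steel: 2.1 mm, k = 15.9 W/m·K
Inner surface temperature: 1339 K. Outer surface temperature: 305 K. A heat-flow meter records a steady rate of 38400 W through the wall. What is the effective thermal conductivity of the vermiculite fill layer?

Treating each layer as a thermal resistance in series:
R_silica brick = L/(kA) = 0.11/(1.47×18.7) = 0.004002 K/W
R_stainless steel = L/(kA) = 0.0021/(15.9×18.7) = 7.063×10^-6 K/W
Sum of known resistances R_other = 0.004009 K/W
Total R = ΔT/Q = 1034/38400 = 0.02693 K/W
R_vermiculite fill = R_total − R_other = 0.02292 K/W
k = L/(R·A) = 0.028/(0.02292×18.7)

k ≈ 0.0653 W/(m·K)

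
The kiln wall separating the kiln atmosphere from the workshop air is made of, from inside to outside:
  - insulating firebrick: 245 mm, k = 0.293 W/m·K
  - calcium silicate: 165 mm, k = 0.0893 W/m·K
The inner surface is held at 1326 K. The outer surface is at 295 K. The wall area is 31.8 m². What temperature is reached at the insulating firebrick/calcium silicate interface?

T ≈ 1000 K

Model the wall as resistances in series:
R_insulating firebrick = L/(kA) = 0.245/(0.293×31.8) = 0.02629 K/W
R_calcium silicate = L/(kA) = 0.165/(0.0893×31.8) = 0.0581 K/W
R_total = 0.0844 K/W;  Q = ΔT/R_total = 1031/0.0844 = 12220 W
T_interface = T_inner − Q·ΣR(inner→interface) = 1326 − 12200×0.02629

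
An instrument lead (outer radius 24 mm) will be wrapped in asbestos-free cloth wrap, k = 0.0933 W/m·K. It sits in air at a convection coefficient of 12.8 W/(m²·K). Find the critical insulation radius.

r_cr ≈ 7.29 mm

For a cylinder r_cr = k/h = 0.0933/12.8
r_cr = 7.29 mm; since the bare radius (24 mm) is above r_cr, any added insulation will reduce heat loss.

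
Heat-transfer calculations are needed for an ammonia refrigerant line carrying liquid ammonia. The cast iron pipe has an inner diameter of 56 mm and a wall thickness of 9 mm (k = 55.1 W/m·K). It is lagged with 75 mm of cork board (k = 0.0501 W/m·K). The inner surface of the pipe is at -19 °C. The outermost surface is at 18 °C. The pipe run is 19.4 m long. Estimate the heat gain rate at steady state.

Q ≈ 204 W

Cylindrical conduction, so R = ln(r₂/r₁)/(2πkL) per layer, in series:
R_cast iron pipe wall = ln(37/28)/(2π×55.1×19.4) = 4.15×10^-5 K/W
R_cork board = ln(112/37)/(2π×0.0501×19.4) = 0.1814 K/W
R_total = 0.1814 K/W
Q = ΔT/R_total = 37/0.1814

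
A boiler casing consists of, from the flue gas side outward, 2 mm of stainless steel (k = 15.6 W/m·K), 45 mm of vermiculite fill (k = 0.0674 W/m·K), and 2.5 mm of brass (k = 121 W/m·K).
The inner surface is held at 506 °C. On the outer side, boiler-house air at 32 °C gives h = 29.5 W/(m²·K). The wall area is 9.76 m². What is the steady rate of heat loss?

Q ≈ 6590 W

Thermal resistances in series:
R_stainless steel = L/(kA) = 0.002/(15.6×9.76) = 1.314×10^-5 K/W
R_vermiculite fill = L/(kA) = 0.045/(0.0674×9.76) = 0.06841 K/W
R_brass = L/(kA) = 0.0025/(121×9.76) = 2.117×10^-6 K/W
R_outer film = 1/(h_o·A) = 1/(29.5×9.76) = 0.003473 K/W
R_total = 0.0719 K/W
Q = ΔT / R_total = 474 / 0.0719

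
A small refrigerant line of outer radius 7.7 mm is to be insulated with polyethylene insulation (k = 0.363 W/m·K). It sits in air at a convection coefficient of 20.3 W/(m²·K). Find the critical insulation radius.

r_cr ≈ 17.9 mm

For a cylinder r_cr = k/h = 0.363/20.3
r_cr = 17.9 mm; since the bare radius (7.7 mm) is below r_cr, adding a thin layer of insulation will *increase* heat loss.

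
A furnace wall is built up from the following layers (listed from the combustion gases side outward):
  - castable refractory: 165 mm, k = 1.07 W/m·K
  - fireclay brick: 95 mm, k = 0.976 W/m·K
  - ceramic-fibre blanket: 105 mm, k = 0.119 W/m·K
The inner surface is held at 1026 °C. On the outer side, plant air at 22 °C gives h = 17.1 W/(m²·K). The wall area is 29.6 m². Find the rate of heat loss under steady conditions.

Q ≈ 24900 W

Thermal resistances in series:
R_castable refractory = L/(kA) = 0.165/(1.07×29.6) = 0.00521 K/W
R_fireclay brick = L/(kA) = 0.095/(0.976×29.6) = 0.003288 K/W
R_ceramic-fibre blanket = L/(kA) = 0.105/(0.119×29.6) = 0.02981 K/W
R_outer film = 1/(h_o·A) = 1/(17.1×29.6) = 0.001976 K/W
R_total = 0.04028 K/W
Q = ΔT / R_total = 1004 / 0.04028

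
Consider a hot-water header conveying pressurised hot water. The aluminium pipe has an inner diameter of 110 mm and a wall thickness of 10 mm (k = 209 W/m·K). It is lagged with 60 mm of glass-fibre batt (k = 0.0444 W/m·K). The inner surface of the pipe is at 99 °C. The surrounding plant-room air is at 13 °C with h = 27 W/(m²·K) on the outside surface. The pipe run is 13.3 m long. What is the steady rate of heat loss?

Q ≈ 478 W

For a radial system each layer contributes R = ln(r_out/r_in)/(2πkL); films add R = 1/(hA).
R_aluminium pipe wall = ln(65/55)/(2π×209×13.3) = 9.565×10^-6 K/W
R_glass-fibre batt = ln(125/65)/(2π×0.0444×13.3) = 0.1762 K/W
R_outer film = 1/(h_o·2πr_oL) = 1/(27×2π×0.125×13.3) = 0.003546 K/W
R_total = 0.1798 K/W
Q = ΔT/R_total = 86/0.1798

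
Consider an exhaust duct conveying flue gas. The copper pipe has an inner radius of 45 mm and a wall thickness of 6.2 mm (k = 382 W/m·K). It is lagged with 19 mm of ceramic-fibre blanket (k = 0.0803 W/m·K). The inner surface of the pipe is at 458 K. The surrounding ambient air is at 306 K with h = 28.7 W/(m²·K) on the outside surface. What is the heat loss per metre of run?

q′ ≈ 216 W/m

Cylindrical conduction, so R = ln(r₂/r₁)/(2πkL) per layer, in series:
R_copper pipe wall = ln(51.2/45)/(2π×382×1) = 5.378×10^-5 K/W
R_ceramic-fibre blanket = ln(70.2/51.2)/(2π×0.0803×1) = 0.6255 K/W
R_outer film = 1/(h_o·2πr_oL) = 1/(28.7×2π×0.0702×1) = 0.079 K/W
R_total = 0.7046 K/W
Q = ΔT/R_total = 152/0.7046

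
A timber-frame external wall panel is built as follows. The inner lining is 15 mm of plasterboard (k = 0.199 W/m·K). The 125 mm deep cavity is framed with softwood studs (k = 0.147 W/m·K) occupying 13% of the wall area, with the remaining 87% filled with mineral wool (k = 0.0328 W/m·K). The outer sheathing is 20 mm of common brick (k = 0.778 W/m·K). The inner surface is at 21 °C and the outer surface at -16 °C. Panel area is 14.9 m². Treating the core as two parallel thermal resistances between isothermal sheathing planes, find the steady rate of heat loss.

Q ≈ 202 W

Sheathing layers in series; stud and cavity paths in parallel between them.
R_inner = 0.015/(0.199×14.9) = 0.005059 K/W
R_stud  = 0.125/(0.147×0.13×14.9) = 0.439 K/W
R_cav   = 0.125/(0.0328×0.87×14.9) = 0.294 K/W
1/R_core = 1/R_stud + 1/R_cav → R_core = 0.1761 K/W
R_outer = 0.02/(0.778×14.9) = 0.001725 K/W
R_total = 0.1829 K/W
Q = ΔT/R_total = 37/0.1829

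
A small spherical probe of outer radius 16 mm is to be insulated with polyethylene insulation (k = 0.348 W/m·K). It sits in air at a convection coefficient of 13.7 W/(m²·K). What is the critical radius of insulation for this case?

For a sphere r_cr = 2k/h = 2×0.348/13.7
r_cr = 50.8 mm; since the bare radius (16 mm) is below r_cr, adding a thin layer of insulation will *increase* heat loss.

r_cr ≈ 50.8 mm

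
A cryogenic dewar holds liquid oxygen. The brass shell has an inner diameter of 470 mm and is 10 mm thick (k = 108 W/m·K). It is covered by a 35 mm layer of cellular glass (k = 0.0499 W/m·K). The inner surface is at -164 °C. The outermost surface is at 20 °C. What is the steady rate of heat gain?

Q ≈ 226 W

For a spherical shell R = (1/r₁ − 1/r₂)/(4πk); film R = 1/(h·4πr²). In series:
R_brass shell = (1/0.235 − 1/0.245)/(4π×108) = 1.28×10^-4 K/W
R_cellular glass = (1/0.245 − 1/0.28)/(4π×0.0499) = 0.8136 K/W
R_total = 0.8138 K/W
Q = ΔT/R_total = 184/0.8138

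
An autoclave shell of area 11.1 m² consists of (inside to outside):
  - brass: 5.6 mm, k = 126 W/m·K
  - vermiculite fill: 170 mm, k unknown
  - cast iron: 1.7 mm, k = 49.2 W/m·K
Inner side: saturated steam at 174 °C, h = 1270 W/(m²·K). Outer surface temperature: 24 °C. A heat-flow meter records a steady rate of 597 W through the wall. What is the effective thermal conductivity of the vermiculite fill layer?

k ≈ 0.061 W/(m·K)

Using the resistance-network approach (series):
R_inner film = 1/(h_i·A) = 1/(1270×11.1) = 7.094×10^-5 K/W
R_brass = L/(kA) = 0.0056/(126×11.1) = 4.004×10^-6 K/W
R_cast iron = L/(kA) = 0.0017/(49.2×11.1) = 3.113×10^-6 K/W
Sum of known resistances R_other = 7.805×10^-5 K/W
Total R = ΔT/Q = 150/597 = 0.2513 K/W
R_vermiculite fill = R_total − R_other = 0.2512 K/W
k = L/(R·A) = 0.17/(0.2512×11.1)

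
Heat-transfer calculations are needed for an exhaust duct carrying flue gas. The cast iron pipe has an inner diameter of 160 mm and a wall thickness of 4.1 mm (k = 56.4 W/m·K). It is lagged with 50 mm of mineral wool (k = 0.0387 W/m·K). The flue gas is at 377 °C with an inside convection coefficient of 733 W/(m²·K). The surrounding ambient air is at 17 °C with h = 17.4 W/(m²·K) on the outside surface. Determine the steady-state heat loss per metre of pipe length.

Cylindrical conduction, so R = ln(r₂/r₁)/(2πkL) per layer, in series:
R_inner film = 1/(h_i·2πr₁L) = 1/(733×2π×0.08×1) = 0.002714 K/W
R_cast iron pipe wall = ln(84.1/80)/(2π×56.4×1) = 1.41×10^-4 K/W
R_mineral wool = ln(134.1/84.1)/(2π×0.0387×1) = 1.919 K/W
R_outer film = 1/(h_o·2πr_oL) = 1/(17.4×2π×0.1341×1) = 0.06821 K/W
R_total = 1.99 K/W
Q = ΔT/R_total = 360/1.99

q′ ≈ 181 W/m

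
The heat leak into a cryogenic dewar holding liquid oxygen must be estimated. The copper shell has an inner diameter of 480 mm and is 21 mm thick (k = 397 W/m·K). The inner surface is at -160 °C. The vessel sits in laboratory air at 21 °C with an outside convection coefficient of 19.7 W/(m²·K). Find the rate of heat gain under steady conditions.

For a spherical shell R = (1/r₁ − 1/r₂)/(4πk); film R = 1/(h·4πr²). In series:
R_copper shell = (1/0.24 − 1/0.261)/(4π×397) = 6.72×10^-5 K/W
R_outer film = 1/(h·4πr_o²) = 1/(19.7×4π×0.261²) = 0.0593 K/W
R_total = 0.05937 K/W
Q = ΔT/R_total = 181/0.05937

Q ≈ 3050 W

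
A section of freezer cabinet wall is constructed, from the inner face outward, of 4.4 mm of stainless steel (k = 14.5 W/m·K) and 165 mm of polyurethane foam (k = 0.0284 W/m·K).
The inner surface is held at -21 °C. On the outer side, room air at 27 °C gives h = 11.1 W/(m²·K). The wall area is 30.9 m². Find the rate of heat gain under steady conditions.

Q ≈ 251 W

Model the wall as resistances in series:
R_stainless steel = L/(kA) = 0.0044/(14.5×30.9) = 9.82×10^-6 K/W
R_polyurethane foam = L/(kA) = 0.165/(0.0284×30.9) = 0.188 K/W
R_outer film = 1/(h_o·A) = 1/(11.1×30.9) = 0.002916 K/W
R_total = 0.1909 K/W
Q = ΔT / R_total = 48 / 0.1909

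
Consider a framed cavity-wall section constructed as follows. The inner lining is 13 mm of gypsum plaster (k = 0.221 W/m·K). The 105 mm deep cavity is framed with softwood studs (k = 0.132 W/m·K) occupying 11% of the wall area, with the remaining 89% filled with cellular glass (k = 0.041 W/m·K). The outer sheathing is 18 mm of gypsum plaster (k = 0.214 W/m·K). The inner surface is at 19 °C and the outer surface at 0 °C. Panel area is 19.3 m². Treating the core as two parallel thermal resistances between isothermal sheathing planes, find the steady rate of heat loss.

Q ≈ 167 W

Sheathing layers in series; stud and cavity paths in parallel between them.
R_inner = 0.013/(0.221×19.3) = 0.003048 K/W
R_stud  = 0.105/(0.132×0.11×19.3) = 0.3747 K/W
R_cav   = 0.105/(0.041×0.89×19.3) = 0.1491 K/W
1/R_core = 1/R_stud + 1/R_cav → R_core = 0.1067 K/W
R_outer = 0.018/(0.214×19.3) = 0.004358 K/W
R_total = 0.1141 K/W
Q = ΔT/R_total = 19/0.1141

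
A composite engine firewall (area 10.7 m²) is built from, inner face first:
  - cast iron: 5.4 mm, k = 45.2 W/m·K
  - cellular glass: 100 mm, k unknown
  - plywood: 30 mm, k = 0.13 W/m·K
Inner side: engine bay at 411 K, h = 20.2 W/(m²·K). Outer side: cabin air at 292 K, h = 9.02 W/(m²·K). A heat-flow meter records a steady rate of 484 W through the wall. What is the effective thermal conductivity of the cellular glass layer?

Model the wall as resistances in series:
R_inner film = 1/(h_i·A) = 1/(20.2×10.7) = 0.004627 K/W
R_cast iron = L/(kA) = 0.0054/(45.2×10.7) = 1.117×10^-5 K/W
R_plywood = L/(kA) = 0.03/(0.13×10.7) = 0.02157 K/W
R_outer film = 1/(h_o·A) = 1/(9.02×10.7) = 0.01036 K/W
Sum of known resistances R_other = 0.03657 K/W
Total R = ΔT/Q = 119/484 = 0.2459 K/W
R_cellular glass = R_total − R_other = 0.2093 K/W
k = L/(R·A) = 0.1/(0.2093×10.7)

k ≈ 0.0447 W/(m·K)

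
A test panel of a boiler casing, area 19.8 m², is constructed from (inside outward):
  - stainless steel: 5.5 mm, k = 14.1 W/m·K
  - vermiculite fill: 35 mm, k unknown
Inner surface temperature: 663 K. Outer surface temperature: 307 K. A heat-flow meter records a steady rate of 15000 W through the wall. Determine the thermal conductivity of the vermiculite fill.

k ≈ 0.0745 W/(m·K)

Using the resistance-network approach (series):
R_stainless steel = L/(kA) = 0.0055/(14.1×19.8) = 1.97×10^-5 K/W
Sum of known resistances R_other = 1.97×10^-5 K/W
Total R = ΔT/Q = 356/15000 = 0.02373 K/W
R_vermiculite fill = R_total − R_other = 0.02371 K/W
k = L/(R·A) = 0.035/(0.02371×19.8)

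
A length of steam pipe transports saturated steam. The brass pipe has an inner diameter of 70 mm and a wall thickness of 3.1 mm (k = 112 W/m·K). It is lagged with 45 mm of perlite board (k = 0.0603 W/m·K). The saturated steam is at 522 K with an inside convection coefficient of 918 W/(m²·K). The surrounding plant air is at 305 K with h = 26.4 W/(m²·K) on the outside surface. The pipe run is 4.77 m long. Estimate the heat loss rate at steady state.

Q ≈ 485 W

Radial resistances (cylindrical: R_cond = ln(r_o/r_i)/(2πkL), R_conv = 1/(h·2πrL)):
R_inner film = 1/(h_i·2πr₁L) = 1/(918×2π×0.035×4.77) = 0.001038 K/W
R_brass pipe wall = ln(38.1/35)/(2π×112×4.77) = 2.528×10^-5 K/W
R_perlite board = ln(83.1/38.1)/(2π×0.0603×4.77) = 0.4315 K/W
R_outer film = 1/(h_o·2πr_oL) = 1/(26.4×2π×0.0831×4.77) = 0.01521 K/W
R_total = 0.4478 K/W
Q = ΔT/R_total = 217/0.4478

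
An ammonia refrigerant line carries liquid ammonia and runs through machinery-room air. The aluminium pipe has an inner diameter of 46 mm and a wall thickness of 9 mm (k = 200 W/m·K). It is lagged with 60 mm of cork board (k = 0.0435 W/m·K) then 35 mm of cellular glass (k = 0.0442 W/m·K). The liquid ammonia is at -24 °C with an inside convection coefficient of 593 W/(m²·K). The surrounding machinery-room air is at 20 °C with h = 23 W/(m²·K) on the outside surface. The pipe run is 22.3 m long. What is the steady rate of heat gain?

Q ≈ 193 W

Radial resistances (cylindrical: R_cond = ln(r_o/r_i)/(2πkL), R_conv = 1/(h·2πrL)):
R_inner film = 1/(h_i·2πr₁L) = 1/(593×2π×0.023×22.3) = 5.233×10^-4 K/W
R_aluminium pipe wall = ln(32/23)/(2π×200×22.3) = 1.178×10^-5 K/W
R_cork board = ln(92/32)/(2π×0.0435×22.3) = 0.1733 K/W
R_cellular glass = ln(127/92)/(2π×0.0442×22.3) = 0.05206 K/W
R_outer film = 1/(h_o·2πr_oL) = 1/(23×2π×0.127×22.3) = 0.002443 K/W
R_total = 0.2283 K/W
Q = ΔT/R_total = 44/0.2283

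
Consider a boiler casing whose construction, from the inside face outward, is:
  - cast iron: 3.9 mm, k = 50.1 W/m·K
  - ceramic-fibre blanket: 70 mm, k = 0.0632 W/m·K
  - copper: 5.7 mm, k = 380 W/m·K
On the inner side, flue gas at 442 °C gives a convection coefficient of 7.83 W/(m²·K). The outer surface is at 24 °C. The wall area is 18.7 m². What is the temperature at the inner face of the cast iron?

Treating each layer as a thermal resistance in series:
R_inner film = 1/(h_i·A) = 1/(7.83×18.7) = 0.00683 K/W
R_cast iron = L/(kA) = 0.0039/(50.1×18.7) = 4.163×10^-6 K/W
R_ceramic-fibre blanket = L/(kA) = 0.07/(0.0632×18.7) = 0.05923 K/W
R_copper = L/(kA) = 0.0057/(380×18.7) = 8.021×10^-7 K/W
R_total = 0.06606 K/W;  Q = ΔT/R_total = 418/0.06606 = 6327 W
T_interface = T_inner − Q·ΣR(inner→interface) = 442 − 6330×0.00683

T ≈ 399 °C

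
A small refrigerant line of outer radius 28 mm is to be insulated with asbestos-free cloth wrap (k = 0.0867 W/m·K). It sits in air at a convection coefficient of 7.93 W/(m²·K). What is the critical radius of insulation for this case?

For a cylinder r_cr = k/h = 0.0867/7.93
r_cr = 10.9 mm; since the bare radius (28 mm) is above r_cr, any added insulation will reduce heat loss.

r_cr ≈ 10.9 mm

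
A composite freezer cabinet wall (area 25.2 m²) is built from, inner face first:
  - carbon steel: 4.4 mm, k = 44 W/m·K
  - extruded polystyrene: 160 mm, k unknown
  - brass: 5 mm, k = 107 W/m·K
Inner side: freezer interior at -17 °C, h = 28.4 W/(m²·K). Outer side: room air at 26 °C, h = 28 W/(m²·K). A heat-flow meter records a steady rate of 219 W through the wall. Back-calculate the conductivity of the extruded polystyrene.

Model the wall as resistances in series:
R_inner film = 1/(h_i·A) = 1/(28.4×25.2) = 0.001397 K/W
R_carbon steel = L/(kA) = 0.0044/(44×25.2) = 3.968×10^-6 K/W
R_brass = L/(kA) = 0.005/(107×25.2) = 1.854×10^-6 K/W
R_outer film = 1/(h_o·A) = 1/(28×25.2) = 0.001417 K/W
Sum of known resistances R_other = 0.00282 K/W
Total R = ΔT/Q = 43/219 = 0.1963 K/W
R_extruded polystyrene = R_total − R_other = 0.1935 K/W
k = L/(R·A) = 0.16/(0.1935×25.2)

k ≈ 0.0328 W/(m·K)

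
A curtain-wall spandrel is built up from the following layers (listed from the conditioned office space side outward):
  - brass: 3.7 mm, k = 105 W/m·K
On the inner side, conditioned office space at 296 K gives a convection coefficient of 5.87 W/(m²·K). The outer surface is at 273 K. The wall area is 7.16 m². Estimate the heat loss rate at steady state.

Q ≈ 966 W

Thermal resistances in series:
R_inner film = 1/(h_i·A) = 1/(5.87×7.16) = 0.02379 K/W
R_brass = L/(kA) = 0.0037/(105×7.16) = 4.922×10^-6 K/W
R_total = 0.0238 K/W
Q = ΔT / R_total = 23 / 0.0238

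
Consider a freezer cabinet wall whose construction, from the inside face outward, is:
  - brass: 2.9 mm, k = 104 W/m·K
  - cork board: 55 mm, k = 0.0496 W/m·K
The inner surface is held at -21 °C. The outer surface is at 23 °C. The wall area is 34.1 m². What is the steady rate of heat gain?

Series thermal resistances:
R_brass = L/(kA) = 0.0029/(104×34.1) = 8.177×10^-7 K/W
R_cork board = L/(kA) = 0.055/(0.0496×34.1) = 0.03252 K/W
R_total = 0.03252 K/W
Q = ΔT / R_total = 44 / 0.03252

Q ≈ 1350 W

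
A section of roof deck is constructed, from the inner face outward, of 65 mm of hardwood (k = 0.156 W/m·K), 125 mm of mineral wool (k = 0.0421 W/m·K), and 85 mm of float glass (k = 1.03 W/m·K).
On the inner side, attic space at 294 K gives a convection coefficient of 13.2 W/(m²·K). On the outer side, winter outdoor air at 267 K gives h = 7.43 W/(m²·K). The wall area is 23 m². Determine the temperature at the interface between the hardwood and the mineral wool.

T ≈ 290 K

Treating each layer as a thermal resistance in series:
R_inner film = 1/(h_i·A) = 1/(13.2×23) = 0.003294 K/W
R_hardwood = L/(kA) = 0.065/(0.156×23) = 0.01812 K/W
R_mineral wool = L/(kA) = 0.125/(0.0421×23) = 0.1291 K/W
R_float glass = L/(kA) = 0.085/(1.03×23) = 0.003588 K/W
R_outer film = 1/(h_o·A) = 1/(7.43×23) = 0.005852 K/W
R_total = 0.1599 K/W;  Q = ΔT/R_total = 27/0.1599 = 168.8 W
T_interface = T_inner − Q·ΣR(inner→interface) = 294 − 169×0.02141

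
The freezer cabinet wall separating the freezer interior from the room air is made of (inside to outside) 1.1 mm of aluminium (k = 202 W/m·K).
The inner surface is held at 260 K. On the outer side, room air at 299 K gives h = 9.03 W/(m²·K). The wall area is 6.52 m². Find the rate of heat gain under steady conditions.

Model the wall as resistances in series:
R_aluminium = L/(kA) = 0.0011/(202×6.52) = 8.352×10^-7 K/W
R_outer film = 1/(h_o·A) = 1/(9.03×6.52) = 0.01698 K/W
R_total = 0.01699 K/W
Q = ΔT / R_total = 39 / 0.01699

Q ≈ 2300 W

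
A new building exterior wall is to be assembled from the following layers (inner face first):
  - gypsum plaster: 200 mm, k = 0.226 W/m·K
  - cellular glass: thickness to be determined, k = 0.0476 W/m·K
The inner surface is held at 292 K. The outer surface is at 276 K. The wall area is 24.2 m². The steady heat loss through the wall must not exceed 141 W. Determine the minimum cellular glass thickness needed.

L ≈ 88.6 mm

Thermal resistances in series:
R_gypsum plaster = L/(kA) = 0.2/(0.226×24.2) = 0.03657 K/W
Sum of the known resistances R_other = 0.03657 K/W
Required total resistance R_tot = ΔT/Q_allow = 16/141 = 0.1135 K/W
R_cellular glass = R_tot − R_other = 0.07691 K/W
L = R·k·A = 0.07691×0.0476×24.2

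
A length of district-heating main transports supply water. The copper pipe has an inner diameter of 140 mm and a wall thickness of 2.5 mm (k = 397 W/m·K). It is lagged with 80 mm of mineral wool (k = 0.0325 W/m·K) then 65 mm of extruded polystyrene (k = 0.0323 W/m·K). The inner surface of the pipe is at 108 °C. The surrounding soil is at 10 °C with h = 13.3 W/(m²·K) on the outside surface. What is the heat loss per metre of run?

Cylindrical conduction, so R = ln(r₂/r₁)/(2πkL) per layer, in series:
R_copper pipe wall = ln(72.5/70)/(2π×397×1) = 1.407×10^-5 K/W
R_mineral wool = ln(152.5/72.5)/(2π×0.0325×1) = 3.641 K/W
R_extruded polystyrene = ln(217.5/152.5)/(2π×0.0323×1) = 1.749 K/W
R_outer film = 1/(h_o·2πr_oL) = 1/(13.3×2π×0.2175×1) = 0.05502 K/W
R_total = 5.446 K/W
Q = ΔT/R_total = 98/5.446

q′ ≈ 18 W/m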